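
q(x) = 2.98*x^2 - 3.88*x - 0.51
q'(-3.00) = -21.76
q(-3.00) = 37.95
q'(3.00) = 14.00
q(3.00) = 14.67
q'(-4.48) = -30.58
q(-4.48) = 76.68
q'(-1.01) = -9.90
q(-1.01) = 6.45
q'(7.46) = 40.58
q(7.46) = 136.39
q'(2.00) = 8.04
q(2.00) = 3.65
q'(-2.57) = -19.20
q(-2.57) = 29.14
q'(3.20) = 15.19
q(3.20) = 17.59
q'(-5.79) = -38.39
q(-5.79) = 121.86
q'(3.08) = 14.48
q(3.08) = 15.81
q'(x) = 5.96*x - 3.88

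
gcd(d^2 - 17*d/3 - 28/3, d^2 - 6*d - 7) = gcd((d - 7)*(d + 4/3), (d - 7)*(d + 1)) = d - 7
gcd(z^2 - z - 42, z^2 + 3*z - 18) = z + 6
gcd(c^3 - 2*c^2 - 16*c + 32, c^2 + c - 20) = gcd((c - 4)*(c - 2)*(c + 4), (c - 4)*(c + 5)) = c - 4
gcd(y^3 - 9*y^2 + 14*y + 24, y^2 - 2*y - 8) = y - 4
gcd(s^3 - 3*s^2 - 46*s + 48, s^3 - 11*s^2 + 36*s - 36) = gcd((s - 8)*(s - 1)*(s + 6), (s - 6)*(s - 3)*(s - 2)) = 1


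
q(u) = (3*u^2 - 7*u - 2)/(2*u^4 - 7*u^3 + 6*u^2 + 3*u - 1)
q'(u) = (6*u - 7)/(2*u^4 - 7*u^3 + 6*u^2 + 3*u - 1) + (3*u^2 - 7*u - 2)*(-8*u^3 + 21*u^2 - 12*u - 3)/(2*u^4 - 7*u^3 + 6*u^2 + 3*u - 1)^2 = (-12*u^5 + 63*u^4 - 82*u^3 + 9*u^2 + 18*u + 13)/(4*u^8 - 28*u^7 + 73*u^6 - 72*u^5 - 10*u^4 + 50*u^3 - 3*u^2 - 6*u + 1)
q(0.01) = 2.14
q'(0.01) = 14.03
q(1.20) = -1.85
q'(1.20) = 0.61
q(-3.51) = 0.09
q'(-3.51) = 0.04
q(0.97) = -2.03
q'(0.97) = 1.11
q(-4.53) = 0.06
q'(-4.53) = 0.02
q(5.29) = 0.06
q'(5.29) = -0.02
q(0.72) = -2.50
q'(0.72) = 3.04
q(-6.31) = 0.03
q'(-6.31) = 0.01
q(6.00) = 0.05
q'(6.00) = -0.02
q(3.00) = 0.11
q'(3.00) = 0.10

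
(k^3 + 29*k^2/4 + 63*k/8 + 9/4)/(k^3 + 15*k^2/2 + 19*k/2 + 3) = (k + 3/4)/(k + 1)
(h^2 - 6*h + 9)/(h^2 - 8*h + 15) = (h - 3)/(h - 5)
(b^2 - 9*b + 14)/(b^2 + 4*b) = (b^2 - 9*b + 14)/(b*(b + 4))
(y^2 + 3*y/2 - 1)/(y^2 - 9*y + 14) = (y^2 + 3*y/2 - 1)/(y^2 - 9*y + 14)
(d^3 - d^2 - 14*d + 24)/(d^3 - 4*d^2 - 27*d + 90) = (d^2 + 2*d - 8)/(d^2 - d - 30)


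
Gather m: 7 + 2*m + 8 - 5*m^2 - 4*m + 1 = -5*m^2 - 2*m + 16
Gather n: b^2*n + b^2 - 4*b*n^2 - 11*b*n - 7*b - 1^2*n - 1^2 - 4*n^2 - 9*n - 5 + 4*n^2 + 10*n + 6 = b^2 - 4*b*n^2 - 7*b + n*(b^2 - 11*b)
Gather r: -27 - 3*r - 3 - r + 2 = -4*r - 28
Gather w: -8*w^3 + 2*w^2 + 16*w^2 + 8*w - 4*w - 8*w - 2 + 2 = -8*w^3 + 18*w^2 - 4*w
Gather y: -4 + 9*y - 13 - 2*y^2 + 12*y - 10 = -2*y^2 + 21*y - 27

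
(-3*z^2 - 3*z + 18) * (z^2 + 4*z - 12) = -3*z^4 - 15*z^3 + 42*z^2 + 108*z - 216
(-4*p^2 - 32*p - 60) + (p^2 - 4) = -3*p^2 - 32*p - 64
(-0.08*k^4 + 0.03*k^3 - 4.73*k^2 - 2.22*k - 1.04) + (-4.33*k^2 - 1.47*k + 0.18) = -0.08*k^4 + 0.03*k^3 - 9.06*k^2 - 3.69*k - 0.86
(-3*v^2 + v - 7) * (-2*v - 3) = 6*v^3 + 7*v^2 + 11*v + 21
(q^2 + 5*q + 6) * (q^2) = q^4 + 5*q^3 + 6*q^2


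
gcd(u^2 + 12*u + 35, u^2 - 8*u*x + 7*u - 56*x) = u + 7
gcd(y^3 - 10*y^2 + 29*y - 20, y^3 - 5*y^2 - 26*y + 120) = y - 4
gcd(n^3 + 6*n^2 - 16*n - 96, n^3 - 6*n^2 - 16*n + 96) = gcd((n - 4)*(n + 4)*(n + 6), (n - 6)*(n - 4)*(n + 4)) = n^2 - 16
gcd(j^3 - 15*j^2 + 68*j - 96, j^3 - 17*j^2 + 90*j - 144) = j^2 - 11*j + 24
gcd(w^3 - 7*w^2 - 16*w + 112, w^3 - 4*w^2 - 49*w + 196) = w^2 - 11*w + 28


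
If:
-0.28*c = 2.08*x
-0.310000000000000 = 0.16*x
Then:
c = 14.39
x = -1.94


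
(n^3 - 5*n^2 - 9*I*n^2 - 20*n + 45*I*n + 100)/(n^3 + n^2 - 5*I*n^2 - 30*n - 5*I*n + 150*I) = (n - 4*I)/(n + 6)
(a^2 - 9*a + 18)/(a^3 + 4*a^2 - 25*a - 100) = (a^2 - 9*a + 18)/(a^3 + 4*a^2 - 25*a - 100)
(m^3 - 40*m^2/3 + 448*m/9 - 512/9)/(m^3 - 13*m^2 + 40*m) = (9*m^2 - 48*m + 64)/(9*m*(m - 5))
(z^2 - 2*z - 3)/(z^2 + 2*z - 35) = (z^2 - 2*z - 3)/(z^2 + 2*z - 35)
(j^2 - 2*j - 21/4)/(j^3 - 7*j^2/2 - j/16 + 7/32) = 8*(2*j + 3)/(16*j^2 - 1)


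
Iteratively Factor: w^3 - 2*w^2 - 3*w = (w - 3)*(w^2 + w) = w*(w - 3)*(w + 1)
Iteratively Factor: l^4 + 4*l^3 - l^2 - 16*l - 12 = (l + 1)*(l^3 + 3*l^2 - 4*l - 12) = (l + 1)*(l + 2)*(l^2 + l - 6) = (l + 1)*(l + 2)*(l + 3)*(l - 2)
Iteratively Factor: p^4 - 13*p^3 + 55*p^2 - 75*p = (p - 3)*(p^3 - 10*p^2 + 25*p) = (p - 5)*(p - 3)*(p^2 - 5*p) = (p - 5)^2*(p - 3)*(p)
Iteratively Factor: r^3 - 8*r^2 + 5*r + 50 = (r + 2)*(r^2 - 10*r + 25) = (r - 5)*(r + 2)*(r - 5)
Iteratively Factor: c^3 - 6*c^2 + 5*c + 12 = (c + 1)*(c^2 - 7*c + 12) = (c - 3)*(c + 1)*(c - 4)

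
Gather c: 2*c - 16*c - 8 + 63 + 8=63 - 14*c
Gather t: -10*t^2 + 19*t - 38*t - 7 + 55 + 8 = -10*t^2 - 19*t + 56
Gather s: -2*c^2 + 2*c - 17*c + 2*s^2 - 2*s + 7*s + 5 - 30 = -2*c^2 - 15*c + 2*s^2 + 5*s - 25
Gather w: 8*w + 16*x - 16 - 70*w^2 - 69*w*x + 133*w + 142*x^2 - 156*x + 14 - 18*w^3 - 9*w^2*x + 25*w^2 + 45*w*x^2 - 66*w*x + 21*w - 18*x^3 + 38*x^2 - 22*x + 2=-18*w^3 + w^2*(-9*x - 45) + w*(45*x^2 - 135*x + 162) - 18*x^3 + 180*x^2 - 162*x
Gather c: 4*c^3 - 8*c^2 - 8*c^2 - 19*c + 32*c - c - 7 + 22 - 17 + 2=4*c^3 - 16*c^2 + 12*c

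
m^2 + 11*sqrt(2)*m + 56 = (m + 4*sqrt(2))*(m + 7*sqrt(2))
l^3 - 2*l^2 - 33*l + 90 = (l - 5)*(l - 3)*(l + 6)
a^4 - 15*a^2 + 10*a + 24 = (a - 3)*(a - 2)*(a + 1)*(a + 4)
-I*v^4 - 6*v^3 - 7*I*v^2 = v^2*(v - 7*I)*(-I*v + 1)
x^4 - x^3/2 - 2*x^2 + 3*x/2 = x*(x - 1)^2*(x + 3/2)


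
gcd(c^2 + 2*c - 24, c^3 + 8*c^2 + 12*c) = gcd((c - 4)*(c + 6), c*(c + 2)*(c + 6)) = c + 6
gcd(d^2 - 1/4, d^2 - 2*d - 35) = 1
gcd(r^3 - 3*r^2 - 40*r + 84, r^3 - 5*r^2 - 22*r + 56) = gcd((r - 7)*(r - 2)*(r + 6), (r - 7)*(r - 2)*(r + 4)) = r^2 - 9*r + 14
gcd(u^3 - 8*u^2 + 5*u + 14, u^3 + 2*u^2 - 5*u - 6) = u^2 - u - 2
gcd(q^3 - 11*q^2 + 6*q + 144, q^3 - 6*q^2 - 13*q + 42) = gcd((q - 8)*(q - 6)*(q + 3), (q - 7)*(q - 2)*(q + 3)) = q + 3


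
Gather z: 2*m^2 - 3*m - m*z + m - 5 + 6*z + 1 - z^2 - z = 2*m^2 - 2*m - z^2 + z*(5 - m) - 4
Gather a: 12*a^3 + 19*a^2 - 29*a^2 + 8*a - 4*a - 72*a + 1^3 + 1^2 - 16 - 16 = 12*a^3 - 10*a^2 - 68*a - 30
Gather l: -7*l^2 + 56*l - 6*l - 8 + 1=-7*l^2 + 50*l - 7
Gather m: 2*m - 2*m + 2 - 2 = 0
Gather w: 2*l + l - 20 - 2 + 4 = 3*l - 18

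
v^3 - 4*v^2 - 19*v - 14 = (v - 7)*(v + 1)*(v + 2)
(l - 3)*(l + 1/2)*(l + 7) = l^3 + 9*l^2/2 - 19*l - 21/2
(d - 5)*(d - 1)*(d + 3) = d^3 - 3*d^2 - 13*d + 15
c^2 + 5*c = c*(c + 5)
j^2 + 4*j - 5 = (j - 1)*(j + 5)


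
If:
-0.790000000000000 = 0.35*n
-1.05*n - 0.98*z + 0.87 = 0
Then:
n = -2.26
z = 3.31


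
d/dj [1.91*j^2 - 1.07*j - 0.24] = 3.82*j - 1.07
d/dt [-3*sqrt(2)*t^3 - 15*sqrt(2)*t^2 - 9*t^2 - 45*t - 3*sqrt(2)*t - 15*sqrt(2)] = -9*sqrt(2)*t^2 - 30*sqrt(2)*t - 18*t - 45 - 3*sqrt(2)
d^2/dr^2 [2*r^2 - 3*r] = 4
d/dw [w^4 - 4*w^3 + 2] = 4*w^2*(w - 3)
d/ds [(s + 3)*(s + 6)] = 2*s + 9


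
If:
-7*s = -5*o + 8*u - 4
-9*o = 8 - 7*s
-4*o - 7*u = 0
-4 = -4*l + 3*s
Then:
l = 241/28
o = 7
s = 71/7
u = -4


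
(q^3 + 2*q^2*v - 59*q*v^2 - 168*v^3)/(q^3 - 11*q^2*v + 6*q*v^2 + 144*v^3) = (q + 7*v)/(q - 6*v)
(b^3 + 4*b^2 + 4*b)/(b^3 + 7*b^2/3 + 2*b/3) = 3*(b + 2)/(3*b + 1)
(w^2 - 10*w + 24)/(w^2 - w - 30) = (w - 4)/(w + 5)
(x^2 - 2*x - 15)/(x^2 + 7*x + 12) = (x - 5)/(x + 4)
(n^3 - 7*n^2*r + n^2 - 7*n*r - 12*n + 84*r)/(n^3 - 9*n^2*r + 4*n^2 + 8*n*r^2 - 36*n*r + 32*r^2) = (n^2 - 7*n*r - 3*n + 21*r)/(n^2 - 9*n*r + 8*r^2)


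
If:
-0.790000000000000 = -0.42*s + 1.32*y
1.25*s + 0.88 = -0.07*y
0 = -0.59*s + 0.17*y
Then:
No Solution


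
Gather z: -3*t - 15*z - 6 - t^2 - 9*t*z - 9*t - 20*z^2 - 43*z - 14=-t^2 - 12*t - 20*z^2 + z*(-9*t - 58) - 20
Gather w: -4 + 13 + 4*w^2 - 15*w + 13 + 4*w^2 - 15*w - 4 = 8*w^2 - 30*w + 18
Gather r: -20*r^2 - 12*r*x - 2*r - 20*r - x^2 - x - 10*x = -20*r^2 + r*(-12*x - 22) - x^2 - 11*x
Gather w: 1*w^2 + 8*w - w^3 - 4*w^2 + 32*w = -w^3 - 3*w^2 + 40*w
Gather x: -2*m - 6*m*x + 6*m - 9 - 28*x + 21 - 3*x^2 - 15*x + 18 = 4*m - 3*x^2 + x*(-6*m - 43) + 30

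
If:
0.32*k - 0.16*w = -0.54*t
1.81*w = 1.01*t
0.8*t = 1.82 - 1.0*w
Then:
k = -1.89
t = 1.34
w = 0.75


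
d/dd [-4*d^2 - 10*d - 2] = -8*d - 10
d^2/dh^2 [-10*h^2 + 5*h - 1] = -20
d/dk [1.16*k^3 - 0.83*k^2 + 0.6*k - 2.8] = 3.48*k^2 - 1.66*k + 0.6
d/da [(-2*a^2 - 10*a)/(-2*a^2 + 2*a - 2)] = (-6*a^2 + 2*a + 5)/(a^4 - 2*a^3 + 3*a^2 - 2*a + 1)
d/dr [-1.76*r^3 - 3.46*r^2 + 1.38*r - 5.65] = -5.28*r^2 - 6.92*r + 1.38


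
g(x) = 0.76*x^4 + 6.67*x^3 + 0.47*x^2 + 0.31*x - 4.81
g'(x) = 3.04*x^3 + 20.01*x^2 + 0.94*x + 0.31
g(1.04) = 4.41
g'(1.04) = 26.35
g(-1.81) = -35.23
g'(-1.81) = 46.14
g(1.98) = 61.10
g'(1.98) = 104.22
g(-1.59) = -26.07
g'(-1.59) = 37.18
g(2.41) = 117.67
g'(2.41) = 161.35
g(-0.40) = -5.27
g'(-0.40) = 2.94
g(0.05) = -4.79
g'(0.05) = 0.41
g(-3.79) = -205.54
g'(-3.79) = 118.68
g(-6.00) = -445.51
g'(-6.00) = 58.39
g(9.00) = 9884.84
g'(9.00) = 3845.74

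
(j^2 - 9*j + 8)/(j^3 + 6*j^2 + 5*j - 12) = (j - 8)/(j^2 + 7*j + 12)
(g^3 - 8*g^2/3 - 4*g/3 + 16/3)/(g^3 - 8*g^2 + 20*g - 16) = (g + 4/3)/(g - 4)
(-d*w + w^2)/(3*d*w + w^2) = (-d + w)/(3*d + w)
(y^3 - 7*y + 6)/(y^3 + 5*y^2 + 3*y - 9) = (y - 2)/(y + 3)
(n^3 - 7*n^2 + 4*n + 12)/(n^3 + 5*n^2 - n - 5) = (n^2 - 8*n + 12)/(n^2 + 4*n - 5)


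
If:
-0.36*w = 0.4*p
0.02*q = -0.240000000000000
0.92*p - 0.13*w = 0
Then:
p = 0.00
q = -12.00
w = 0.00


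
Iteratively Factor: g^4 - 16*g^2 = (g - 4)*(g^3 + 4*g^2) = g*(g - 4)*(g^2 + 4*g) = g^2*(g - 4)*(g + 4)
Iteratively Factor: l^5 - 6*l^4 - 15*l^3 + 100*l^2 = (l + 4)*(l^4 - 10*l^3 + 25*l^2) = l*(l + 4)*(l^3 - 10*l^2 + 25*l) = l*(l - 5)*(l + 4)*(l^2 - 5*l) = l*(l - 5)^2*(l + 4)*(l)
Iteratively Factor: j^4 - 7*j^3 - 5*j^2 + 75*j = (j - 5)*(j^3 - 2*j^2 - 15*j) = j*(j - 5)*(j^2 - 2*j - 15) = j*(j - 5)*(j + 3)*(j - 5)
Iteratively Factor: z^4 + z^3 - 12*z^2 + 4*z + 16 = (z - 2)*(z^3 + 3*z^2 - 6*z - 8) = (z - 2)*(z + 1)*(z^2 + 2*z - 8) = (z - 2)^2*(z + 1)*(z + 4)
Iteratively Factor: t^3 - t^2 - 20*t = (t - 5)*(t^2 + 4*t) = (t - 5)*(t + 4)*(t)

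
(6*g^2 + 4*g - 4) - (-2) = 6*g^2 + 4*g - 2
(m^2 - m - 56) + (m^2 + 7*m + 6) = 2*m^2 + 6*m - 50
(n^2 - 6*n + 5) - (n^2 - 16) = 21 - 6*n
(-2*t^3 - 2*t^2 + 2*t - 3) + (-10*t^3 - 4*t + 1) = -12*t^3 - 2*t^2 - 2*t - 2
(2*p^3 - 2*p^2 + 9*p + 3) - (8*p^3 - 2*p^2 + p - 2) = -6*p^3 + 8*p + 5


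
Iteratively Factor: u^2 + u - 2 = (u - 1)*(u + 2)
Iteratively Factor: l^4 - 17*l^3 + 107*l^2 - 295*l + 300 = (l - 4)*(l^3 - 13*l^2 + 55*l - 75) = (l - 4)*(l - 3)*(l^2 - 10*l + 25) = (l - 5)*(l - 4)*(l - 3)*(l - 5)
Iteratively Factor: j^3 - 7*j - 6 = (j + 1)*(j^2 - j - 6) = (j - 3)*(j + 1)*(j + 2)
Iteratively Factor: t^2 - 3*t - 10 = (t + 2)*(t - 5)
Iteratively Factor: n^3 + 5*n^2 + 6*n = (n + 2)*(n^2 + 3*n) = n*(n + 2)*(n + 3)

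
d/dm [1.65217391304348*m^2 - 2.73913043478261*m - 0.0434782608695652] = 3.30434782608696*m - 2.73913043478261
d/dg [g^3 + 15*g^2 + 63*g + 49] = 3*g^2 + 30*g + 63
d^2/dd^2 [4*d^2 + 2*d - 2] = 8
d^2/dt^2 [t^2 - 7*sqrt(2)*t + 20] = 2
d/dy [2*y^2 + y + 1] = 4*y + 1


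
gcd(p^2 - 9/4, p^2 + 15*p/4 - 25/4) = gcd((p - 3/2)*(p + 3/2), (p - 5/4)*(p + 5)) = 1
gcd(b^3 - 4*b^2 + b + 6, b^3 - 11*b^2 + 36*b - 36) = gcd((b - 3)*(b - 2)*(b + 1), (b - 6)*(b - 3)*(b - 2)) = b^2 - 5*b + 6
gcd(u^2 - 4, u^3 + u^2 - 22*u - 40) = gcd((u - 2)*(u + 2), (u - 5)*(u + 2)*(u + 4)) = u + 2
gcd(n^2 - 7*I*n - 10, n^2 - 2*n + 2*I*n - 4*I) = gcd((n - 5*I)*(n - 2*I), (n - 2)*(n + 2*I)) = 1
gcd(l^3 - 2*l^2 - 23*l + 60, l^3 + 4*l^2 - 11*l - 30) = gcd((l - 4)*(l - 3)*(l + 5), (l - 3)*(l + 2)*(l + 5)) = l^2 + 2*l - 15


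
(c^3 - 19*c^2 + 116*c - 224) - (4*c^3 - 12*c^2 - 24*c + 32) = -3*c^3 - 7*c^2 + 140*c - 256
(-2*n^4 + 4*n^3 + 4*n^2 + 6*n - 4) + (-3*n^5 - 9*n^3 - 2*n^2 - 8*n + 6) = -3*n^5 - 2*n^4 - 5*n^3 + 2*n^2 - 2*n + 2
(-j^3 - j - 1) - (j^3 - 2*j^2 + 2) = -2*j^3 + 2*j^2 - j - 3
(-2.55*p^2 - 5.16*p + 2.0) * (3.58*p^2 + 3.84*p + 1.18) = -9.129*p^4 - 28.2648*p^3 - 15.6634*p^2 + 1.5912*p + 2.36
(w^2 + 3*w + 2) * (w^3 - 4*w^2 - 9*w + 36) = w^5 - w^4 - 19*w^3 + w^2 + 90*w + 72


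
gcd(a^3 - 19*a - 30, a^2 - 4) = a + 2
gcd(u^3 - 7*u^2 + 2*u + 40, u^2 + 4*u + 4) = u + 2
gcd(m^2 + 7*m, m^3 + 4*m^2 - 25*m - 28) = m + 7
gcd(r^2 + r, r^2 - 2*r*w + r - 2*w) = r + 1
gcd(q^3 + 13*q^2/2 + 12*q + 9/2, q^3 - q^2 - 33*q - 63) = q^2 + 6*q + 9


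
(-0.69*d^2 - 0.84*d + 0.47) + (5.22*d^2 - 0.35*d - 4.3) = 4.53*d^2 - 1.19*d - 3.83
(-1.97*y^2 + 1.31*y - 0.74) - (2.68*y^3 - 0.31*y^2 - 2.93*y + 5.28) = -2.68*y^3 - 1.66*y^2 + 4.24*y - 6.02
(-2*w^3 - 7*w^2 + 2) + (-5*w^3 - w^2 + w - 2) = -7*w^3 - 8*w^2 + w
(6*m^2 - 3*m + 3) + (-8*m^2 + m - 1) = -2*m^2 - 2*m + 2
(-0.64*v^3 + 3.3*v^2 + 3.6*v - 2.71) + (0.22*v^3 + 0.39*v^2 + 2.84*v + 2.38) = -0.42*v^3 + 3.69*v^2 + 6.44*v - 0.33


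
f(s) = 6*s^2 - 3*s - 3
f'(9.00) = 105.00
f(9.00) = 456.00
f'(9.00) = 105.00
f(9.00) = 456.00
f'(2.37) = 25.44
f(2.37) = 23.59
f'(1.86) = 19.32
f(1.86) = 12.18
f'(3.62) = 40.44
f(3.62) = 64.77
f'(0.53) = 3.36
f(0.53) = -2.90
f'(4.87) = 55.44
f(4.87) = 124.69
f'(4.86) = 55.32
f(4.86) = 124.14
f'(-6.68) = -83.16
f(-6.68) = 284.77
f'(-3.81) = -48.72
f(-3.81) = 95.53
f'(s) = 12*s - 3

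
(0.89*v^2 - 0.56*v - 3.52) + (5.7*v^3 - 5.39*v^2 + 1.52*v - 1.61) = 5.7*v^3 - 4.5*v^2 + 0.96*v - 5.13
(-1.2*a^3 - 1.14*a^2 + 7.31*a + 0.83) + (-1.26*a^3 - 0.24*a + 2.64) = -2.46*a^3 - 1.14*a^2 + 7.07*a + 3.47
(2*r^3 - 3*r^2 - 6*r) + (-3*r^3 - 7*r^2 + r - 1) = -r^3 - 10*r^2 - 5*r - 1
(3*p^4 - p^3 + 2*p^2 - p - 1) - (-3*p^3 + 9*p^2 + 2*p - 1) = 3*p^4 + 2*p^3 - 7*p^2 - 3*p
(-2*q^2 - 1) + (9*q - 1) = -2*q^2 + 9*q - 2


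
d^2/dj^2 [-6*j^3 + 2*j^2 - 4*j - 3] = 4 - 36*j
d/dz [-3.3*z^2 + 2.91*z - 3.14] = 2.91 - 6.6*z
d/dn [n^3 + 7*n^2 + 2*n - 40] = 3*n^2 + 14*n + 2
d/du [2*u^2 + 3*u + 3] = 4*u + 3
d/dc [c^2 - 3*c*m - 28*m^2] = 2*c - 3*m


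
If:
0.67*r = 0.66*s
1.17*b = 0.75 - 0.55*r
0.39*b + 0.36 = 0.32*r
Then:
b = 0.07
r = 1.21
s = 1.23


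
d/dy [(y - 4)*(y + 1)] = 2*y - 3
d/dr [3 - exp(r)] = -exp(r)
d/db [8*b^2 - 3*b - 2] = 16*b - 3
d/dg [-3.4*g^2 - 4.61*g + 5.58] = -6.8*g - 4.61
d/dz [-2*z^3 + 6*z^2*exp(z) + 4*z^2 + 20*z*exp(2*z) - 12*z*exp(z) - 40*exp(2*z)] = 6*z^2*exp(z) - 6*z^2 + 40*z*exp(2*z) + 8*z - 60*exp(2*z) - 12*exp(z)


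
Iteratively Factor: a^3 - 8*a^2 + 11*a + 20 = (a + 1)*(a^2 - 9*a + 20) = (a - 5)*(a + 1)*(a - 4)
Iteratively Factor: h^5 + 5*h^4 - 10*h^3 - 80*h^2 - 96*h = (h)*(h^4 + 5*h^3 - 10*h^2 - 80*h - 96) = h*(h - 4)*(h^3 + 9*h^2 + 26*h + 24) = h*(h - 4)*(h + 4)*(h^2 + 5*h + 6) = h*(h - 4)*(h + 3)*(h + 4)*(h + 2)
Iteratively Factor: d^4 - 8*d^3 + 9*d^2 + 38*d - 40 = (d + 2)*(d^3 - 10*d^2 + 29*d - 20) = (d - 5)*(d + 2)*(d^2 - 5*d + 4) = (d - 5)*(d - 1)*(d + 2)*(d - 4)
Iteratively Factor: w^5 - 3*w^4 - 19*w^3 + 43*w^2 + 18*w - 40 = (w - 5)*(w^4 + 2*w^3 - 9*w^2 - 2*w + 8) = (w - 5)*(w - 1)*(w^3 + 3*w^2 - 6*w - 8) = (w - 5)*(w - 1)*(w + 4)*(w^2 - w - 2) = (w - 5)*(w - 1)*(w + 1)*(w + 4)*(w - 2)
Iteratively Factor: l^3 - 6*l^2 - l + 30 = (l + 2)*(l^2 - 8*l + 15) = (l - 5)*(l + 2)*(l - 3)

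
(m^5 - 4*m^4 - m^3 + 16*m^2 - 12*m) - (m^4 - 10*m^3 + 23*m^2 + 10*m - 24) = m^5 - 5*m^4 + 9*m^3 - 7*m^2 - 22*m + 24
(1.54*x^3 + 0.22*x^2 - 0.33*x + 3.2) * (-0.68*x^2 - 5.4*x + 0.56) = -1.0472*x^5 - 8.4656*x^4 - 0.1012*x^3 - 0.2708*x^2 - 17.4648*x + 1.792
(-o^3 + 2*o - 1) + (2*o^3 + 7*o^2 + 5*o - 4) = o^3 + 7*o^2 + 7*o - 5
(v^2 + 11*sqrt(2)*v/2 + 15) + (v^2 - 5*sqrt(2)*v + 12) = 2*v^2 + sqrt(2)*v/2 + 27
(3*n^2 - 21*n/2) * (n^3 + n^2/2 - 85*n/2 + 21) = 3*n^5 - 9*n^4 - 531*n^3/4 + 2037*n^2/4 - 441*n/2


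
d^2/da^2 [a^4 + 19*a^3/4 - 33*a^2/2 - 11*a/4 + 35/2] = 12*a^2 + 57*a/2 - 33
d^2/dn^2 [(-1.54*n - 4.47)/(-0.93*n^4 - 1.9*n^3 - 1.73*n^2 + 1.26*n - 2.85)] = (15.983352*n^7 + 120.86094*n^6 + 285.177336*n^5 + 364.291806*n^4 + 149.090708*n^3 - 226.179522*n^2 - 249.250356*n - 18.825246)/(0.804357*n^12 + 4.92993*n^11 + 14.560731*n^10 + 21.931138*n^9 + 21.122466*n^8 + 21.466146*n^7 + 43.135091*n^6 + 33.906078*n^5 + 15.553314*n^4 + 7.023294*n^3 + 55.729755*n^2 - 30.70305*n + 23.149125)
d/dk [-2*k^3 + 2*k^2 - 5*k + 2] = -6*k^2 + 4*k - 5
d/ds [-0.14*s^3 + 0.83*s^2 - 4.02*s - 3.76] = -0.42*s^2 + 1.66*s - 4.02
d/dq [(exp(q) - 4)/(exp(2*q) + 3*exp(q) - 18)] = (-(exp(q) - 4)*(2*exp(q) + 3) + exp(2*q) + 3*exp(q) - 18)*exp(q)/(exp(2*q) + 3*exp(q) - 18)^2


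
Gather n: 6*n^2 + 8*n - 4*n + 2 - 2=6*n^2 + 4*n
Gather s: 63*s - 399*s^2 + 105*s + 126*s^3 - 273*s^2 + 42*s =126*s^3 - 672*s^2 + 210*s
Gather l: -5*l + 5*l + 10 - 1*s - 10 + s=0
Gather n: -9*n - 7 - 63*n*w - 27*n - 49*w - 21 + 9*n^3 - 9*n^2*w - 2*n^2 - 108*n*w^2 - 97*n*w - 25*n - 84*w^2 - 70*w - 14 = 9*n^3 + n^2*(-9*w - 2) + n*(-108*w^2 - 160*w - 61) - 84*w^2 - 119*w - 42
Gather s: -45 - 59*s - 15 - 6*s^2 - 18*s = -6*s^2 - 77*s - 60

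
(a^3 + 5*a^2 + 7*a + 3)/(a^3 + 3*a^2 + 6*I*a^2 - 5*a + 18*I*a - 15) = (a^2 + 2*a + 1)/(a^2 + 6*I*a - 5)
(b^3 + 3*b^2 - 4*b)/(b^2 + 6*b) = (b^2 + 3*b - 4)/(b + 6)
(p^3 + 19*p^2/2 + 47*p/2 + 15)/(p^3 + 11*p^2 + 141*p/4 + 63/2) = 2*(2*p^2 + 7*p + 5)/(4*p^2 + 20*p + 21)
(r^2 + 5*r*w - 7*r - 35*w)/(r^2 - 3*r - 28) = (r + 5*w)/(r + 4)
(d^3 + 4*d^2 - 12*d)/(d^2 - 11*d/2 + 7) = 2*d*(d + 6)/(2*d - 7)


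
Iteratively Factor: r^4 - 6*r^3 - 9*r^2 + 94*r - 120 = (r - 3)*(r^3 - 3*r^2 - 18*r + 40) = (r - 3)*(r + 4)*(r^2 - 7*r + 10) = (r - 5)*(r - 3)*(r + 4)*(r - 2)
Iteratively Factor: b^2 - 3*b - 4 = (b - 4)*(b + 1)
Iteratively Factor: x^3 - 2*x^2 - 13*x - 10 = (x + 2)*(x^2 - 4*x - 5) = (x + 1)*(x + 2)*(x - 5)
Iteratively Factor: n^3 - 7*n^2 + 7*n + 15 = (n - 3)*(n^2 - 4*n - 5) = (n - 5)*(n - 3)*(n + 1)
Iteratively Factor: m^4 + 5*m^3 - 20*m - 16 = (m + 4)*(m^3 + m^2 - 4*m - 4) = (m + 2)*(m + 4)*(m^2 - m - 2) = (m - 2)*(m + 2)*(m + 4)*(m + 1)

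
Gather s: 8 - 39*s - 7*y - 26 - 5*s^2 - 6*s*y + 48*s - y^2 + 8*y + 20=-5*s^2 + s*(9 - 6*y) - y^2 + y + 2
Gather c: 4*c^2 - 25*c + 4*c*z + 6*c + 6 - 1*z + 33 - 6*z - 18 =4*c^2 + c*(4*z - 19) - 7*z + 21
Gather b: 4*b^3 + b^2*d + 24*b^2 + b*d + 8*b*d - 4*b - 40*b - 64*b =4*b^3 + b^2*(d + 24) + b*(9*d - 108)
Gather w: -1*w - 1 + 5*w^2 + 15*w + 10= 5*w^2 + 14*w + 9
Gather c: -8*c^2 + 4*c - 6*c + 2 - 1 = -8*c^2 - 2*c + 1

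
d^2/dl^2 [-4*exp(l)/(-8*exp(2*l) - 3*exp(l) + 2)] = (256*exp(4*l) - 96*exp(3*l) + 384*exp(2*l) + 24*exp(l) + 16)*exp(l)/(512*exp(6*l) + 576*exp(5*l) - 168*exp(4*l) - 261*exp(3*l) + 42*exp(2*l) + 36*exp(l) - 8)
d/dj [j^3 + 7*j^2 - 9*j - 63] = 3*j^2 + 14*j - 9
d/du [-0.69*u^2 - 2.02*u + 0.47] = -1.38*u - 2.02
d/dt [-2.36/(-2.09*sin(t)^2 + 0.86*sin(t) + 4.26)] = (2.0296 - 9.8648*sin(t))*cos(t)/(-2.09*sin(t)^2 + 0.86*sin(t) + 4.26)^2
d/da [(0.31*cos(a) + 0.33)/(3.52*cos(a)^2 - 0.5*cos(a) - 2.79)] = (1.0912*cos(a)^2 + 2.3232*cos(a) + 0.6999)*sin(a)/(12.3904*cos(a)^4 - 3.52*cos(a)^3 - 19.3916*cos(a)^2 + 2.79*cos(a) + 7.7841)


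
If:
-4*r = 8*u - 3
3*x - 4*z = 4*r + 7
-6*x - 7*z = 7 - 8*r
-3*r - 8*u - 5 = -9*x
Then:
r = 19/65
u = 119/520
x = 167/195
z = -7/5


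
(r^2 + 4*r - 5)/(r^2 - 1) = (r + 5)/(r + 1)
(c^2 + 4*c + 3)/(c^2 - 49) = (c^2 + 4*c + 3)/(c^2 - 49)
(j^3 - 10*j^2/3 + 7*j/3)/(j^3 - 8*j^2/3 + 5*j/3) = (3*j - 7)/(3*j - 5)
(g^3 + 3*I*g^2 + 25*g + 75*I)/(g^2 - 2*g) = (g^3 + 3*I*g^2 + 25*g + 75*I)/(g*(g - 2))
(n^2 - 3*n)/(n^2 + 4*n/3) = 3*(n - 3)/(3*n + 4)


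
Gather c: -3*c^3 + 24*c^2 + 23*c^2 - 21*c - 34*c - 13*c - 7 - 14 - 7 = -3*c^3 + 47*c^2 - 68*c - 28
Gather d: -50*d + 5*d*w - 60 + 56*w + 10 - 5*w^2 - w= d*(5*w - 50) - 5*w^2 + 55*w - 50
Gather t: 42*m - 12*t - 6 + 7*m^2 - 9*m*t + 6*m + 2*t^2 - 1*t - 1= 7*m^2 + 48*m + 2*t^2 + t*(-9*m - 13) - 7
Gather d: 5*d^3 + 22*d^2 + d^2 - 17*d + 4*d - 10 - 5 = 5*d^3 + 23*d^2 - 13*d - 15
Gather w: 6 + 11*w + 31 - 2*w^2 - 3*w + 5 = -2*w^2 + 8*w + 42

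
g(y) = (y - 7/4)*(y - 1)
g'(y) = 2*y - 11/4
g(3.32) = 3.64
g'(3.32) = 3.89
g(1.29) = -0.13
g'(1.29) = -0.17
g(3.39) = 3.92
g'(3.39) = 4.03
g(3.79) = 5.69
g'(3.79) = 4.83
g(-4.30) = 32.06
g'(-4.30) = -11.35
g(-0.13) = 2.12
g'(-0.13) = -3.01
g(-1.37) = 7.39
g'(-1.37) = -5.49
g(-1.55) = 8.42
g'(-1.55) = -5.85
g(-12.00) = 178.75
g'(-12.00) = -26.75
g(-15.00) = 268.00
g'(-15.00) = -32.75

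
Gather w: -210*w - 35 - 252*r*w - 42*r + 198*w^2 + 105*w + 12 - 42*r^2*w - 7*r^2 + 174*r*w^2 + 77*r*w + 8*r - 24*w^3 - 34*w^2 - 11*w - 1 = -7*r^2 - 34*r - 24*w^3 + w^2*(174*r + 164) + w*(-42*r^2 - 175*r - 116) - 24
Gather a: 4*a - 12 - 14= 4*a - 26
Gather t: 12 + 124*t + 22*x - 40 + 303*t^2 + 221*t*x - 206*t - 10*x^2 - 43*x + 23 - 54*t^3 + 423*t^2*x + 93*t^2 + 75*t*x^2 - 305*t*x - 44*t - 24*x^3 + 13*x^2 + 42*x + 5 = -54*t^3 + t^2*(423*x + 396) + t*(75*x^2 - 84*x - 126) - 24*x^3 + 3*x^2 + 21*x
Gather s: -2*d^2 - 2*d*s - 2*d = -2*d^2 - 2*d*s - 2*d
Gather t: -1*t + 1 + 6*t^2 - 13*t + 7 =6*t^2 - 14*t + 8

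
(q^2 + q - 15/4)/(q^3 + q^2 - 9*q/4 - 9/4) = (2*q + 5)/(2*q^2 + 5*q + 3)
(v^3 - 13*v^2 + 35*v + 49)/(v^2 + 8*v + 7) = (v^2 - 14*v + 49)/(v + 7)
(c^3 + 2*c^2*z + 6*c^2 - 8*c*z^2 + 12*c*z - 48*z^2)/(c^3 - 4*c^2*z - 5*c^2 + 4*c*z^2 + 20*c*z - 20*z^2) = (-c^2 - 4*c*z - 6*c - 24*z)/(-c^2 + 2*c*z + 5*c - 10*z)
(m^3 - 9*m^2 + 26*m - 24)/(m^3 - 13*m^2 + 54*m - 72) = (m - 2)/(m - 6)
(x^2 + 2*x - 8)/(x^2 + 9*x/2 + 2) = 2*(x - 2)/(2*x + 1)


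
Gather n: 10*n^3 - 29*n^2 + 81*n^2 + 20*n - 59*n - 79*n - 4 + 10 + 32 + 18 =10*n^3 + 52*n^2 - 118*n + 56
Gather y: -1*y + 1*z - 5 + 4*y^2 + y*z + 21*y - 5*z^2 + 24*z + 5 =4*y^2 + y*(z + 20) - 5*z^2 + 25*z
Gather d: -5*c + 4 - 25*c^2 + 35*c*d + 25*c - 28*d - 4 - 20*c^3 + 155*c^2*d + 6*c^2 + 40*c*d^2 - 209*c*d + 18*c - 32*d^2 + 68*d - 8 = -20*c^3 - 19*c^2 + 38*c + d^2*(40*c - 32) + d*(155*c^2 - 174*c + 40) - 8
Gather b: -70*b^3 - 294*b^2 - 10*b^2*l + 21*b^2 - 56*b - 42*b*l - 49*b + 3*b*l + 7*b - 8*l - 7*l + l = -70*b^3 + b^2*(-10*l - 273) + b*(-39*l - 98) - 14*l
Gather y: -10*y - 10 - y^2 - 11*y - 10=-y^2 - 21*y - 20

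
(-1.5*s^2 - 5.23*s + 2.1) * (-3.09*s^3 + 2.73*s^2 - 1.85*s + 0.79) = 4.635*s^5 + 12.0657*s^4 - 17.9919*s^3 + 14.2235*s^2 - 8.0167*s + 1.659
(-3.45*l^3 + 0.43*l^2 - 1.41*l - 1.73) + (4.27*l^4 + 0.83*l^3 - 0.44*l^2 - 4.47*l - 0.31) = 4.27*l^4 - 2.62*l^3 - 0.01*l^2 - 5.88*l - 2.04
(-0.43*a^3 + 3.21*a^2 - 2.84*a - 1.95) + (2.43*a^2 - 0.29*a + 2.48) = -0.43*a^3 + 5.64*a^2 - 3.13*a + 0.53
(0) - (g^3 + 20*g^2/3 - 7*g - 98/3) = -g^3 - 20*g^2/3 + 7*g + 98/3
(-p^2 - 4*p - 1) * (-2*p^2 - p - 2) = 2*p^4 + 9*p^3 + 8*p^2 + 9*p + 2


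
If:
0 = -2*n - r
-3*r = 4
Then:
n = 2/3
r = -4/3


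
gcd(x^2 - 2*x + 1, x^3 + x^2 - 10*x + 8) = x - 1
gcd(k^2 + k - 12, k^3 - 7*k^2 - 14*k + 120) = k + 4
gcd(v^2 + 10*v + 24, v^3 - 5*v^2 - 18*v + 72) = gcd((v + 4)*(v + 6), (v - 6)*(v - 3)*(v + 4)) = v + 4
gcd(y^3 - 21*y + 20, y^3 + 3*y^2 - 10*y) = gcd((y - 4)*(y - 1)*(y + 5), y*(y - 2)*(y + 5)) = y + 5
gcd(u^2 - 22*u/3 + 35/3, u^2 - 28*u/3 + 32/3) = 1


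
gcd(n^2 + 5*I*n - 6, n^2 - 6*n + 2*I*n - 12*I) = n + 2*I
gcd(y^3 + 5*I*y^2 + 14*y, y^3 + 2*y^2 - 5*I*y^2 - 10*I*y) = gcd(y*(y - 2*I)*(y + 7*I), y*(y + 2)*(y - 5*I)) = y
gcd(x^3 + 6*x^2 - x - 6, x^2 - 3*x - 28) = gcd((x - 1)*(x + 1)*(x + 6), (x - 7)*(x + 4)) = 1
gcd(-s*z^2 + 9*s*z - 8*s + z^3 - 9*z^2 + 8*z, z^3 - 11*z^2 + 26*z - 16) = z^2 - 9*z + 8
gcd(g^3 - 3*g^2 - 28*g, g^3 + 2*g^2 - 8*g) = g^2 + 4*g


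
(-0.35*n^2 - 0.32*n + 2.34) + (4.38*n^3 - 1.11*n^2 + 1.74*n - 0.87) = 4.38*n^3 - 1.46*n^2 + 1.42*n + 1.47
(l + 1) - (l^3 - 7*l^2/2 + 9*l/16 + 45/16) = -l^3 + 7*l^2/2 + 7*l/16 - 29/16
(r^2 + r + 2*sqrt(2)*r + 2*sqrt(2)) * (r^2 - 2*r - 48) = r^4 - r^3 + 2*sqrt(2)*r^3 - 50*r^2 - 2*sqrt(2)*r^2 - 100*sqrt(2)*r - 48*r - 96*sqrt(2)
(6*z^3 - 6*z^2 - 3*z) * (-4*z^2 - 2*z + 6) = -24*z^5 + 12*z^4 + 60*z^3 - 30*z^2 - 18*z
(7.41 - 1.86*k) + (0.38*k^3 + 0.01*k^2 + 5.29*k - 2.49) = 0.38*k^3 + 0.01*k^2 + 3.43*k + 4.92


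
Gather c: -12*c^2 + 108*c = -12*c^2 + 108*c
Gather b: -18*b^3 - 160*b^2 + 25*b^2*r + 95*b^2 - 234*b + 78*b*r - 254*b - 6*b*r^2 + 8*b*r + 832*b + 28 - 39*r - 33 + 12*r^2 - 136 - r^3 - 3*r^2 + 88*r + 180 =-18*b^3 + b^2*(25*r - 65) + b*(-6*r^2 + 86*r + 344) - r^3 + 9*r^2 + 49*r + 39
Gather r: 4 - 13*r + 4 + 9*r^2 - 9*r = 9*r^2 - 22*r + 8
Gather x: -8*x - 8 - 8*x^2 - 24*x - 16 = -8*x^2 - 32*x - 24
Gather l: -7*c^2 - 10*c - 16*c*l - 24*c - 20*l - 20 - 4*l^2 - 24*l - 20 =-7*c^2 - 34*c - 4*l^2 + l*(-16*c - 44) - 40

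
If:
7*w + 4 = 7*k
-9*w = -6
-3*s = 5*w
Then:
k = 26/21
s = -10/9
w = 2/3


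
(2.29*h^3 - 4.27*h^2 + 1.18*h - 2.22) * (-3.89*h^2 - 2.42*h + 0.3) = -8.9081*h^5 + 11.0685*h^4 + 6.4302*h^3 + 4.4992*h^2 + 5.7264*h - 0.666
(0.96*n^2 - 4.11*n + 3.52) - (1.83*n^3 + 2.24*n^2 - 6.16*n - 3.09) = -1.83*n^3 - 1.28*n^2 + 2.05*n + 6.61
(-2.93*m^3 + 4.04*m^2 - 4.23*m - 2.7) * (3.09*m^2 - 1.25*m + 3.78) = -9.0537*m^5 + 16.1461*m^4 - 29.1961*m^3 + 12.2157*m^2 - 12.6144*m - 10.206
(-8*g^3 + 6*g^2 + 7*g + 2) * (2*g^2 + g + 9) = -16*g^5 + 4*g^4 - 52*g^3 + 65*g^2 + 65*g + 18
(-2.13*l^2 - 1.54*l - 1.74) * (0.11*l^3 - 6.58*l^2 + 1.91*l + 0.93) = -0.2343*l^5 + 13.846*l^4 + 5.8735*l^3 + 6.5269*l^2 - 4.7556*l - 1.6182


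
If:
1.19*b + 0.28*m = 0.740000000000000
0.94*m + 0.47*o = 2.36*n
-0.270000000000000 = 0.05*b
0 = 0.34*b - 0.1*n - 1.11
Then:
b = -5.40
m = 25.59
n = -29.46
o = -199.11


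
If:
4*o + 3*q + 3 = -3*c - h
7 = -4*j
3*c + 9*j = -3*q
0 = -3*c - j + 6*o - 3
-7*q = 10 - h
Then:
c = 199/15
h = -2767/60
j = -7/4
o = 821/120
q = -481/60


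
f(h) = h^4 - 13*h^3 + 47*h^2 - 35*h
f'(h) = 4*h^3 - 39*h^2 + 94*h - 35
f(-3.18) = 1106.89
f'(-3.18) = -856.93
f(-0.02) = 0.72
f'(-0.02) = -36.90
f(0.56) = -7.05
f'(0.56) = 6.11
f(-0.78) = 62.43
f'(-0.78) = -133.95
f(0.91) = -2.04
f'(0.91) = 21.26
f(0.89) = -2.46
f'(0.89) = 20.59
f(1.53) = 15.39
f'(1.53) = 31.85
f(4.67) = 13.18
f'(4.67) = -39.18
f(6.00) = -30.00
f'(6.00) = -11.00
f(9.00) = 576.00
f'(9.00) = 568.00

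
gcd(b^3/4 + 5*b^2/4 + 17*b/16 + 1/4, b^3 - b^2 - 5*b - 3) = 1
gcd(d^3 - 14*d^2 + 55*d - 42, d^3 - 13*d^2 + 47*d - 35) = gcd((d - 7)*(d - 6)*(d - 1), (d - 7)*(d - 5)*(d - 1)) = d^2 - 8*d + 7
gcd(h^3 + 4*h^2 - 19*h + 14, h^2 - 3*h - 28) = 1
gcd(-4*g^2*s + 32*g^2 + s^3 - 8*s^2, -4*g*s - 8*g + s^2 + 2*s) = 1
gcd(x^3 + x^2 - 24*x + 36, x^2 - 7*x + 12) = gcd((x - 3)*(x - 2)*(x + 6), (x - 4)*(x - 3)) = x - 3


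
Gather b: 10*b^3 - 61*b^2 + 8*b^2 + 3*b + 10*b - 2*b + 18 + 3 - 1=10*b^3 - 53*b^2 + 11*b + 20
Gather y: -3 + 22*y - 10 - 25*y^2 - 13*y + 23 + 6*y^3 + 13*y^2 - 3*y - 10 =6*y^3 - 12*y^2 + 6*y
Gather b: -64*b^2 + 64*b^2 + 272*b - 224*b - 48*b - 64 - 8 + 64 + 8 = 0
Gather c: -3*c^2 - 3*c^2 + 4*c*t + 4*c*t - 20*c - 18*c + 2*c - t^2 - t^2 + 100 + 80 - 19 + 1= -6*c^2 + c*(8*t - 36) - 2*t^2 + 162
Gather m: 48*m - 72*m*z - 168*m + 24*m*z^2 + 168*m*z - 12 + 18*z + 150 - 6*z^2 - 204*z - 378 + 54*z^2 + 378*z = m*(24*z^2 + 96*z - 120) + 48*z^2 + 192*z - 240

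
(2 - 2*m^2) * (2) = 4 - 4*m^2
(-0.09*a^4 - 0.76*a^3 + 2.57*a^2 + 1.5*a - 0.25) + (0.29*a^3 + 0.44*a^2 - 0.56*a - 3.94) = -0.09*a^4 - 0.47*a^3 + 3.01*a^2 + 0.94*a - 4.19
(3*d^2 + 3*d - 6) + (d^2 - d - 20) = 4*d^2 + 2*d - 26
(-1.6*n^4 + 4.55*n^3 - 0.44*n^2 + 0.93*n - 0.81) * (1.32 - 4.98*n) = 7.968*n^5 - 24.771*n^4 + 8.1972*n^3 - 5.2122*n^2 + 5.2614*n - 1.0692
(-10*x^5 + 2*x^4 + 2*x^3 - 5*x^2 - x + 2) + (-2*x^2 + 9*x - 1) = -10*x^5 + 2*x^4 + 2*x^3 - 7*x^2 + 8*x + 1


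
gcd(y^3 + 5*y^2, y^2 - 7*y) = y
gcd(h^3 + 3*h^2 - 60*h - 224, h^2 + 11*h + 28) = h^2 + 11*h + 28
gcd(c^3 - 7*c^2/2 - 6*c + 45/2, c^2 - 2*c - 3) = c - 3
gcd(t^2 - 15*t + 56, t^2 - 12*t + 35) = t - 7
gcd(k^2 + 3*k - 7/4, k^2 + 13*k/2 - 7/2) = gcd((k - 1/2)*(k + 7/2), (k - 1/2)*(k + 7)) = k - 1/2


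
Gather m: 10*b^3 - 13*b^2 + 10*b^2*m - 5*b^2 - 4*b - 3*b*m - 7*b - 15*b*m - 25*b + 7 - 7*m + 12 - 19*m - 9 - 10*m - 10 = 10*b^3 - 18*b^2 - 36*b + m*(10*b^2 - 18*b - 36)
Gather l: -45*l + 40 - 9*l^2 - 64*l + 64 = -9*l^2 - 109*l + 104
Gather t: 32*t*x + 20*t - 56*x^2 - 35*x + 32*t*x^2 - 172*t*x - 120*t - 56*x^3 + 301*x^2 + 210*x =t*(32*x^2 - 140*x - 100) - 56*x^3 + 245*x^2 + 175*x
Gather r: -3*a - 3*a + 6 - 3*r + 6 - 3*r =-6*a - 6*r + 12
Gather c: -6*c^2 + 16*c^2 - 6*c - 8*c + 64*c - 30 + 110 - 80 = 10*c^2 + 50*c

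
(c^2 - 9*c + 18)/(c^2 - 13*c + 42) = (c - 3)/(c - 7)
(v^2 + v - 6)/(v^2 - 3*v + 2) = (v + 3)/(v - 1)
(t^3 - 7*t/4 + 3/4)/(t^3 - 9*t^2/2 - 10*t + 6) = (2*t^2 + t - 3)/(2*(t^2 - 4*t - 12))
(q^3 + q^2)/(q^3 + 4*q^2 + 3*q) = q/(q + 3)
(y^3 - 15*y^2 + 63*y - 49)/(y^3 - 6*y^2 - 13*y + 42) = (y^2 - 8*y + 7)/(y^2 + y - 6)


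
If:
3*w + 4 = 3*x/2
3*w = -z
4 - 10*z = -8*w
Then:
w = -2/19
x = 140/57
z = 6/19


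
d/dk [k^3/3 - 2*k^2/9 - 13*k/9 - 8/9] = k^2 - 4*k/9 - 13/9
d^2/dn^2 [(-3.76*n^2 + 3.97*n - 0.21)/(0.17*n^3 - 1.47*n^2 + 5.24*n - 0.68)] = (-0.217328*n^6 + 0.688398000000003*n^5 + 14.071002*n^4 - 53.0859820000001*n^3 + 24.213018*n^2 - 14.2506*n + 13.7022)/(0.004913*n^9 - 0.127449*n^8 + 1.556367*n^7 - 11.092335*n^6 + 48.992316*n^5 - 129.130716*n^4 + 175.541072*n^3 - 58.052688*n^2 + 7.268928*n - 0.314432)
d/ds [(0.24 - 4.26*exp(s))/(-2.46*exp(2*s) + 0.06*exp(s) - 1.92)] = (-10.4796*exp(2*s) + 1.1808*exp(s) + 8.1648)*exp(s)/(6.0516*exp(4*s) - 0.2952*exp(3*s) + 9.45*exp(2*s) - 0.2304*exp(s) + 3.6864)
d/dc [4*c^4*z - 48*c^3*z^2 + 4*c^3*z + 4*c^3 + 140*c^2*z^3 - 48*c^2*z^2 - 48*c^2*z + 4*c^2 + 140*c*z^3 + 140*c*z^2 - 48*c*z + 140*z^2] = 16*c^3*z - 144*c^2*z^2 + 12*c^2*z + 12*c^2 + 280*c*z^3 - 96*c*z^2 - 96*c*z + 8*c + 140*z^3 + 140*z^2 - 48*z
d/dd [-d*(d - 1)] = 1 - 2*d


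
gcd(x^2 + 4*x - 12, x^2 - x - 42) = x + 6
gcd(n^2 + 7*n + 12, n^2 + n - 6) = n + 3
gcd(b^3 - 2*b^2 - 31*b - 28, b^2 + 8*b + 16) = b + 4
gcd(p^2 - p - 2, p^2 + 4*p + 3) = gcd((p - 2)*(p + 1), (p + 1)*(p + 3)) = p + 1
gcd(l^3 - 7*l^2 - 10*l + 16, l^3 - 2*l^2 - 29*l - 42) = l + 2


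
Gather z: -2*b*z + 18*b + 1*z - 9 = 18*b + z*(1 - 2*b) - 9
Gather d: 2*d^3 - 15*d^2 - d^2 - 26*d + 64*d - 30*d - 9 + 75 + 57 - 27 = 2*d^3 - 16*d^2 + 8*d + 96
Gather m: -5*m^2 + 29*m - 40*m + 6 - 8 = -5*m^2 - 11*m - 2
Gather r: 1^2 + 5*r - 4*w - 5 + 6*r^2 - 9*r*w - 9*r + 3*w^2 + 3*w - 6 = 6*r^2 + r*(-9*w - 4) + 3*w^2 - w - 10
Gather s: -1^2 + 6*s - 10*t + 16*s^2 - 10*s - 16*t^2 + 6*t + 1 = 16*s^2 - 4*s - 16*t^2 - 4*t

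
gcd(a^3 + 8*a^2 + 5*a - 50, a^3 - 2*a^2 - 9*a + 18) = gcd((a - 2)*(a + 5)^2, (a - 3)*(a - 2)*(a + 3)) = a - 2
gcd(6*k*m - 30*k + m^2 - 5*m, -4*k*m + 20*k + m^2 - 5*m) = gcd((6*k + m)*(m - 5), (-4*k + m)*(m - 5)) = m - 5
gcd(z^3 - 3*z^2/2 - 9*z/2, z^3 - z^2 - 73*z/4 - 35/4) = 1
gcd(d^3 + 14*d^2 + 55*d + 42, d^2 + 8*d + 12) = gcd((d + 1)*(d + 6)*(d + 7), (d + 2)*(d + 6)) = d + 6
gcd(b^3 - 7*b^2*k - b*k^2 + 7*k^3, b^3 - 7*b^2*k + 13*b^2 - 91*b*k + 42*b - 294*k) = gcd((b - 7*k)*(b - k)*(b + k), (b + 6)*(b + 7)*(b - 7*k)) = b - 7*k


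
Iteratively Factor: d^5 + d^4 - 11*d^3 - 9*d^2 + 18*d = (d + 2)*(d^4 - d^3 - 9*d^2 + 9*d) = (d + 2)*(d + 3)*(d^3 - 4*d^2 + 3*d) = d*(d + 2)*(d + 3)*(d^2 - 4*d + 3) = d*(d - 3)*(d + 2)*(d + 3)*(d - 1)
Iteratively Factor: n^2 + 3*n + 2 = (n + 2)*(n + 1)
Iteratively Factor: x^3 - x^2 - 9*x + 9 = (x + 3)*(x^2 - 4*x + 3) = (x - 1)*(x + 3)*(x - 3)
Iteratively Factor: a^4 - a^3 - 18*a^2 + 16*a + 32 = (a - 2)*(a^3 + a^2 - 16*a - 16) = (a - 4)*(a - 2)*(a^2 + 5*a + 4) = (a - 4)*(a - 2)*(a + 1)*(a + 4)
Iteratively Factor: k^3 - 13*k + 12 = (k - 1)*(k^2 + k - 12) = (k - 3)*(k - 1)*(k + 4)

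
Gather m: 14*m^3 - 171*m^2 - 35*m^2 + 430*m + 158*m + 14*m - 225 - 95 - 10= 14*m^3 - 206*m^2 + 602*m - 330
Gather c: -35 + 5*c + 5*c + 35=10*c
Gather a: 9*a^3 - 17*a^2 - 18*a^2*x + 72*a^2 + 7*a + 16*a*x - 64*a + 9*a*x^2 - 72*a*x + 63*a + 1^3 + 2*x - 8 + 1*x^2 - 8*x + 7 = 9*a^3 + a^2*(55 - 18*x) + a*(9*x^2 - 56*x + 6) + x^2 - 6*x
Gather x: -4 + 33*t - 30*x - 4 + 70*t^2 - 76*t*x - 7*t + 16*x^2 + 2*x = 70*t^2 + 26*t + 16*x^2 + x*(-76*t - 28) - 8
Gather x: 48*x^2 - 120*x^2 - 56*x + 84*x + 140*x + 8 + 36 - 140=-72*x^2 + 168*x - 96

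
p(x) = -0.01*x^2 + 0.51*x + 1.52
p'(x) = 0.51 - 0.02*x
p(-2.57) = 0.14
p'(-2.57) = 0.56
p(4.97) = 3.81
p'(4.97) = 0.41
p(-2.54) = 0.16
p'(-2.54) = 0.56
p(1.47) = 2.25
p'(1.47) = 0.48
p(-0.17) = 1.43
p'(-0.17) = 0.51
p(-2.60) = 0.13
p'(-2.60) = 0.56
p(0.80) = 1.92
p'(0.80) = 0.49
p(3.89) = 3.35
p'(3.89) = 0.43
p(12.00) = 6.20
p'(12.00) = 0.27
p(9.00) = 5.30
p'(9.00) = 0.33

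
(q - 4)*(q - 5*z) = q^2 - 5*q*z - 4*q + 20*z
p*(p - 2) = p^2 - 2*p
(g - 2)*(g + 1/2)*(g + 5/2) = g^3 + g^2 - 19*g/4 - 5/2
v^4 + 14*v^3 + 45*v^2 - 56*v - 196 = (v - 2)*(v + 2)*(v + 7)^2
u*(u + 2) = u^2 + 2*u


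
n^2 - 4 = (n - 2)*(n + 2)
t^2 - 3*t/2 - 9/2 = (t - 3)*(t + 3/2)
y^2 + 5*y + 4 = (y + 1)*(y + 4)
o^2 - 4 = (o - 2)*(o + 2)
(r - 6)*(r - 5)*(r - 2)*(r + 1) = r^4 - 12*r^3 + 39*r^2 - 8*r - 60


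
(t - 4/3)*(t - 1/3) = t^2 - 5*t/3 + 4/9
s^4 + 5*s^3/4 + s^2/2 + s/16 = s*(s + 1/4)*(s + 1/2)^2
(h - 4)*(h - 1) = h^2 - 5*h + 4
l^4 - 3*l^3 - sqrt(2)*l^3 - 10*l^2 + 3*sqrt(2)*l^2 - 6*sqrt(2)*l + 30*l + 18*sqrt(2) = (l - 3)*(l - 3*sqrt(2))*(l + sqrt(2))^2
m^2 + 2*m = m*(m + 2)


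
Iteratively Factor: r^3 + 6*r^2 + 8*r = (r + 4)*(r^2 + 2*r) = r*(r + 4)*(r + 2)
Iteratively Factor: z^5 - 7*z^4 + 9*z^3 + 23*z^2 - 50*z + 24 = (z - 4)*(z^4 - 3*z^3 - 3*z^2 + 11*z - 6) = (z - 4)*(z + 2)*(z^3 - 5*z^2 + 7*z - 3) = (z - 4)*(z - 1)*(z + 2)*(z^2 - 4*z + 3) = (z - 4)*(z - 1)^2*(z + 2)*(z - 3)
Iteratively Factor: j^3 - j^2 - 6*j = (j)*(j^2 - j - 6) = j*(j + 2)*(j - 3)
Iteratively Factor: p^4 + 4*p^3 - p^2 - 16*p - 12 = (p + 1)*(p^3 + 3*p^2 - 4*p - 12) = (p + 1)*(p + 2)*(p^2 + p - 6) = (p + 1)*(p + 2)*(p + 3)*(p - 2)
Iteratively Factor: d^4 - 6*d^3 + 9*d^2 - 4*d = (d - 1)*(d^3 - 5*d^2 + 4*d) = (d - 4)*(d - 1)*(d^2 - d) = d*(d - 4)*(d - 1)*(d - 1)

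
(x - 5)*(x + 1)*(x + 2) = x^3 - 2*x^2 - 13*x - 10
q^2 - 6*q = q*(q - 6)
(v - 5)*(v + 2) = v^2 - 3*v - 10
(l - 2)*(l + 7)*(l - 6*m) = l^3 - 6*l^2*m + 5*l^2 - 30*l*m - 14*l + 84*m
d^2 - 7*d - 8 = (d - 8)*(d + 1)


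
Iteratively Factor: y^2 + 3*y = (y)*(y + 3)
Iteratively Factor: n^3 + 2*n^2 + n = (n + 1)*(n^2 + n) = (n + 1)^2*(n)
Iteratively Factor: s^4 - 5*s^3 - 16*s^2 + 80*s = (s - 5)*(s^3 - 16*s) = (s - 5)*(s + 4)*(s^2 - 4*s) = s*(s - 5)*(s + 4)*(s - 4)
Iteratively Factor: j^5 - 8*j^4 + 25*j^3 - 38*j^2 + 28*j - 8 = (j - 2)*(j^4 - 6*j^3 + 13*j^2 - 12*j + 4) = (j - 2)*(j - 1)*(j^3 - 5*j^2 + 8*j - 4) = (j - 2)*(j - 1)^2*(j^2 - 4*j + 4) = (j - 2)^2*(j - 1)^2*(j - 2)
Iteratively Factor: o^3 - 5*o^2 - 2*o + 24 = (o + 2)*(o^2 - 7*o + 12) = (o - 4)*(o + 2)*(o - 3)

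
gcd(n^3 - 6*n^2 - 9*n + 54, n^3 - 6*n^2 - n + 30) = n - 3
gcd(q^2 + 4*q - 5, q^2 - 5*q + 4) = q - 1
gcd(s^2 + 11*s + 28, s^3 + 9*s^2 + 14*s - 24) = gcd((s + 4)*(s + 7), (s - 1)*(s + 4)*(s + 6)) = s + 4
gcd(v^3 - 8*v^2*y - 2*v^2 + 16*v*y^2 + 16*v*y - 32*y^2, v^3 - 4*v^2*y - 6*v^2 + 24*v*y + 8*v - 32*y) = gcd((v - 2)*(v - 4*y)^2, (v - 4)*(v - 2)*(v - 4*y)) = -v^2 + 4*v*y + 2*v - 8*y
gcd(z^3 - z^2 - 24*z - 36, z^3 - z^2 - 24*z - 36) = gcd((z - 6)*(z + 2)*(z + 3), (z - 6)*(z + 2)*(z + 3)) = z^3 - z^2 - 24*z - 36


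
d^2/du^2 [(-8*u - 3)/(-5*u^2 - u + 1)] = 2*((8*u + 3)*(10*u + 1)^2 - (120*u + 23)*(5*u^2 + u - 1))/(5*u^2 + u - 1)^3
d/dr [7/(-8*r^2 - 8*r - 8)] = 7*(2*r + 1)/(8*(r^2 + r + 1)^2)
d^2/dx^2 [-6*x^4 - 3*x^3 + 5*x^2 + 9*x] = -72*x^2 - 18*x + 10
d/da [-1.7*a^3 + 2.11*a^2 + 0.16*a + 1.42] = -5.1*a^2 + 4.22*a + 0.16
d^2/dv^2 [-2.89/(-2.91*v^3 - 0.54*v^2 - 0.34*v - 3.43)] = (-(50.4594*v + 3.1212)*(2.91*v^3 + 0.54*v^2 + 0.34*v + 3.43) + 2.89*(8.73*v^2 + 1.08*v + 0.34)*(17.46*v^2 + 2.16*v + 0.68))/(2.91*v^3 + 0.54*v^2 + 0.34*v + 3.43)^3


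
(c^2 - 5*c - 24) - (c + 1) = c^2 - 6*c - 25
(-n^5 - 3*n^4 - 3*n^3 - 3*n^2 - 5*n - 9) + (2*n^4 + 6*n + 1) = -n^5 - n^4 - 3*n^3 - 3*n^2 + n - 8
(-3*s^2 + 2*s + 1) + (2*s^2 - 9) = -s^2 + 2*s - 8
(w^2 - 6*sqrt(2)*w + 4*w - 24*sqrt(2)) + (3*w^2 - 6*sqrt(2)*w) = 4*w^2 - 12*sqrt(2)*w + 4*w - 24*sqrt(2)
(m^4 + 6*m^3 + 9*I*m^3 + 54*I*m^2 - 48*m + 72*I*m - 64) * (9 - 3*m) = -3*m^5 - 9*m^4 - 27*I*m^4 + 54*m^3 - 81*I*m^3 + 144*m^2 + 270*I*m^2 - 240*m + 648*I*m - 576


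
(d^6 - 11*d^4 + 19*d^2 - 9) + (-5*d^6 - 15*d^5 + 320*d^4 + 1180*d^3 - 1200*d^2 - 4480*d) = -4*d^6 - 15*d^5 + 309*d^4 + 1180*d^3 - 1181*d^2 - 4480*d - 9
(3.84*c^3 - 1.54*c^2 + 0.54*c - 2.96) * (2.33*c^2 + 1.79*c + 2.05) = 8.9472*c^5 + 3.2854*c^4 + 6.3736*c^3 - 9.0872*c^2 - 4.1914*c - 6.068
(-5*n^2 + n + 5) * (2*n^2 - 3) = -10*n^4 + 2*n^3 + 25*n^2 - 3*n - 15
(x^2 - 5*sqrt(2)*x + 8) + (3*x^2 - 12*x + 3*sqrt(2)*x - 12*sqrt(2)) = 4*x^2 - 12*x - 2*sqrt(2)*x - 12*sqrt(2) + 8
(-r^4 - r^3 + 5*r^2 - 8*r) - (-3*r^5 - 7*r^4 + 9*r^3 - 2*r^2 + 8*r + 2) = 3*r^5 + 6*r^4 - 10*r^3 + 7*r^2 - 16*r - 2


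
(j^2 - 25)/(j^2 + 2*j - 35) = (j + 5)/(j + 7)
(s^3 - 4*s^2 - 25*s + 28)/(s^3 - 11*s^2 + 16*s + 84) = (s^2 + 3*s - 4)/(s^2 - 4*s - 12)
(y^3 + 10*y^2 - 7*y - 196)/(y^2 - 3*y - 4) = (y^2 + 14*y + 49)/(y + 1)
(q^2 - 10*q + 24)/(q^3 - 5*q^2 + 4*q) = (q - 6)/(q*(q - 1))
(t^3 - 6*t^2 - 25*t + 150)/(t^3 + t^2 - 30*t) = (t^2 - t - 30)/(t*(t + 6))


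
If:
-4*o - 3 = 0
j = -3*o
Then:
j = 9/4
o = -3/4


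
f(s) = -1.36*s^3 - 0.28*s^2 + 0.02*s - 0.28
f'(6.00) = -150.22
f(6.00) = -304.00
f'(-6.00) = -143.50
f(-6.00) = 283.28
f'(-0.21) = -0.04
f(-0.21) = -0.28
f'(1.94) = -16.42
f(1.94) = -11.22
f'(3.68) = -57.29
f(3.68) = -71.78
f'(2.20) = -20.96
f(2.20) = -16.07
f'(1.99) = -17.25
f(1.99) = -12.07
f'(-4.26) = -71.64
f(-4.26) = 99.69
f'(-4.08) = -65.61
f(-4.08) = 87.34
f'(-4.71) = -87.85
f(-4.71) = 135.52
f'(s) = -4.08*s^2 - 0.56*s + 0.02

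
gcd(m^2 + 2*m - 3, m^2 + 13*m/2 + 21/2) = m + 3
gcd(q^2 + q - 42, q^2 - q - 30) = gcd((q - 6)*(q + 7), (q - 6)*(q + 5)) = q - 6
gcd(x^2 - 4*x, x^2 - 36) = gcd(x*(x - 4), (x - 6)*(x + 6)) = 1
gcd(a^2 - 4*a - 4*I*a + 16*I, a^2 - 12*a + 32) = a - 4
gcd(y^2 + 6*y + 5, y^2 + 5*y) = y + 5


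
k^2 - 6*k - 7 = (k - 7)*(k + 1)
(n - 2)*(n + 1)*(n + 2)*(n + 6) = n^4 + 7*n^3 + 2*n^2 - 28*n - 24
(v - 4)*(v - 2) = v^2 - 6*v + 8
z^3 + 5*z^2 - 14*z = z*(z - 2)*(z + 7)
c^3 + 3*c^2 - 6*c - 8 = (c - 2)*(c + 1)*(c + 4)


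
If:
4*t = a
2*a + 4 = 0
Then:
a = -2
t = -1/2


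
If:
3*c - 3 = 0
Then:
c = 1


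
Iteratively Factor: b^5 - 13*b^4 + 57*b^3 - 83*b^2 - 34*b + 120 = (b - 4)*(b^4 - 9*b^3 + 21*b^2 + b - 30) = (b - 5)*(b - 4)*(b^3 - 4*b^2 + b + 6) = (b - 5)*(b - 4)*(b - 2)*(b^2 - 2*b - 3) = (b - 5)*(b - 4)*(b - 2)*(b + 1)*(b - 3)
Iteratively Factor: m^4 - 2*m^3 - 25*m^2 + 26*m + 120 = (m - 3)*(m^3 + m^2 - 22*m - 40) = (m - 5)*(m - 3)*(m^2 + 6*m + 8) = (m - 5)*(m - 3)*(m + 4)*(m + 2)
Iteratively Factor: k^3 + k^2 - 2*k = (k)*(k^2 + k - 2) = k*(k - 1)*(k + 2)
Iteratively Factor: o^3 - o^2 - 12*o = (o - 4)*(o^2 + 3*o) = (o - 4)*(o + 3)*(o)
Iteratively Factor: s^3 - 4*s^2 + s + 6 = (s - 3)*(s^2 - s - 2) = (s - 3)*(s - 2)*(s + 1)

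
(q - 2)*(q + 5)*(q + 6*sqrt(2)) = q^3 + 3*q^2 + 6*sqrt(2)*q^2 - 10*q + 18*sqrt(2)*q - 60*sqrt(2)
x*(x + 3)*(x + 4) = x^3 + 7*x^2 + 12*x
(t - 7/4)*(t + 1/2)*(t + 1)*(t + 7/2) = t^4 + 13*t^3/4 - 3*t^2 - 133*t/16 - 49/16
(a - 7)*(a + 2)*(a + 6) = a^3 + a^2 - 44*a - 84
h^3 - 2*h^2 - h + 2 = (h - 2)*(h - 1)*(h + 1)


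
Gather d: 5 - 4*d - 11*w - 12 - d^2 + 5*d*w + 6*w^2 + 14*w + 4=-d^2 + d*(5*w - 4) + 6*w^2 + 3*w - 3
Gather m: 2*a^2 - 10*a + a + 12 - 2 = 2*a^2 - 9*a + 10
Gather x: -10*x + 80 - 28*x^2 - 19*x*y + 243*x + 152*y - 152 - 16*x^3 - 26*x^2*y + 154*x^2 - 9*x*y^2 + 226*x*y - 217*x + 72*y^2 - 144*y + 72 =-16*x^3 + x^2*(126 - 26*y) + x*(-9*y^2 + 207*y + 16) + 72*y^2 + 8*y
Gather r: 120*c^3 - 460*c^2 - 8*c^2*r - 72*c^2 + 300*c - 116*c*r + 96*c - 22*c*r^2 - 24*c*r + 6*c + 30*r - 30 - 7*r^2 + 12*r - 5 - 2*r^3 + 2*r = 120*c^3 - 532*c^2 + 402*c - 2*r^3 + r^2*(-22*c - 7) + r*(-8*c^2 - 140*c + 44) - 35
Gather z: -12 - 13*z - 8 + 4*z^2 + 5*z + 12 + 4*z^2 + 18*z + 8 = 8*z^2 + 10*z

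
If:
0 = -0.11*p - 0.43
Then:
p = -3.91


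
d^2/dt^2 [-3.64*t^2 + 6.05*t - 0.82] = -7.28000000000000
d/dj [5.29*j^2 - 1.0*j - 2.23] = 10.58*j - 1.0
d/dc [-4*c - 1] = -4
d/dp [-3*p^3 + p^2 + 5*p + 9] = -9*p^2 + 2*p + 5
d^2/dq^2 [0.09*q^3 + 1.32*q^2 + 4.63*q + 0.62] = 0.54*q + 2.64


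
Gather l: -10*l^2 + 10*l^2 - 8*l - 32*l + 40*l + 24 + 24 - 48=0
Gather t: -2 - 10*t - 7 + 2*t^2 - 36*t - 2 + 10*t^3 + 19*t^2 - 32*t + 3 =10*t^3 + 21*t^2 - 78*t - 8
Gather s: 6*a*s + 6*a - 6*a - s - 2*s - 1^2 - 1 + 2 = s*(6*a - 3)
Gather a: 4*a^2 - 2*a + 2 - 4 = 4*a^2 - 2*a - 2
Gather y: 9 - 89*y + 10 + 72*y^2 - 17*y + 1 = 72*y^2 - 106*y + 20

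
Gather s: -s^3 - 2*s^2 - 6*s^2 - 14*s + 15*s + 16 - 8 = -s^3 - 8*s^2 + s + 8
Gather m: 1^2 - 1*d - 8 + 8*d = 7*d - 7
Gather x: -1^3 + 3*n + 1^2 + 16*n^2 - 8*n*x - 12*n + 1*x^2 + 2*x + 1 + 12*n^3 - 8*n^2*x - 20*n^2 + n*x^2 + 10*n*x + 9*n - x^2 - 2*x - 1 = 12*n^3 - 4*n^2 + n*x^2 + x*(-8*n^2 + 2*n)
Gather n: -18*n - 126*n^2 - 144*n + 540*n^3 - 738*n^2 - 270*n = 540*n^3 - 864*n^2 - 432*n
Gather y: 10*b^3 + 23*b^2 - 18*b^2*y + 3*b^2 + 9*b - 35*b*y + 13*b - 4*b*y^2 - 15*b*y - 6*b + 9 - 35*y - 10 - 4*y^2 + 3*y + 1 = 10*b^3 + 26*b^2 + 16*b + y^2*(-4*b - 4) + y*(-18*b^2 - 50*b - 32)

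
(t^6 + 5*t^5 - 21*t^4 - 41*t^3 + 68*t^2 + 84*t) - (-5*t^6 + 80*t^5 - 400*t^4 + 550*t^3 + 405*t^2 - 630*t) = 6*t^6 - 75*t^5 + 379*t^4 - 591*t^3 - 337*t^2 + 714*t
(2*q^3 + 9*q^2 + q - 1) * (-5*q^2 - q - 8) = -10*q^5 - 47*q^4 - 30*q^3 - 68*q^2 - 7*q + 8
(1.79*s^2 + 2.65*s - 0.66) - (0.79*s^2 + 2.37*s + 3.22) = 1.0*s^2 + 0.28*s - 3.88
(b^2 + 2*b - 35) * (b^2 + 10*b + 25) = b^4 + 12*b^3 + 10*b^2 - 300*b - 875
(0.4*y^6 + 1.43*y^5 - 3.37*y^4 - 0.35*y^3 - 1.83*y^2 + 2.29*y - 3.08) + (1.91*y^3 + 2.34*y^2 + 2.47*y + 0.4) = 0.4*y^6 + 1.43*y^5 - 3.37*y^4 + 1.56*y^3 + 0.51*y^2 + 4.76*y - 2.68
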